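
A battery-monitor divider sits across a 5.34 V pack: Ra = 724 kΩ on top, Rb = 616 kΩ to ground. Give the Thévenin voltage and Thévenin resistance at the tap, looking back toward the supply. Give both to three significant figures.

V_th is the open-circuit tap voltage: 5.34 × 616/(724 + 616) = 2.45 V.
With the supply zeroed, Ra and Rb appear in parallel from the tap: R_th = Ra‖Rb = (724 × 616)/1340 = 333 kΩ.

V_th = 2.45 V, R_th = 333 kΩ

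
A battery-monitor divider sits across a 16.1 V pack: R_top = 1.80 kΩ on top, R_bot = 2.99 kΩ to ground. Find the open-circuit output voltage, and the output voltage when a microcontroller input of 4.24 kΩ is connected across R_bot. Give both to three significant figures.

Open-circuit: V = 16.1 × 2.99/(1.80 + 2.99) = 10.0 V.
With the load, R_bot becomes R_bot‖R_L = 1.753 kΩ, so V = 16.1 × 1.753/3.553 = 7.94 V.

Unloaded: 10.0 V; loaded: 7.94 V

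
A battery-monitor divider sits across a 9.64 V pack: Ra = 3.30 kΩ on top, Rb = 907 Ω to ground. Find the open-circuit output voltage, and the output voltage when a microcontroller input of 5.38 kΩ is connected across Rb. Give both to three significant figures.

Open-circuit: V = 9.64 × 907/(3300 + 907) = 2.08 V.
With the load, Rb becomes Rb‖R_L = 776.2 Ω, so V = 9.64 × 776.2/4076 = 1.84 V.

Unloaded: 2.08 V; loaded: 1.84 V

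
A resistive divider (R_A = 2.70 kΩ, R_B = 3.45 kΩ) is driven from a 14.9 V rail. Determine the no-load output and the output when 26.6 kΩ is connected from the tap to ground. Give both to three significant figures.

Unloaded: 8.36 V; loaded: 7.91 V

Open-circuit: V = 14.9 × 3.45/(2.70 + 3.45) = 8.36 V.
With the load, R_B becomes R_B‖R_L = 3.054 kΩ, so V = 14.9 × 3.054/5.754 = 7.91 V.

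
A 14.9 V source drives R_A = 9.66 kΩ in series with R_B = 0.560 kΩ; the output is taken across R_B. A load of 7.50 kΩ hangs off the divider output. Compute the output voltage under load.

V_out ≈ 0.763 V

The load sits in parallel with R_B: R_B‖R_L = (560 × 7500) / (560 + 7500) = 521.1 Ω.
V_out = 14.9 × 521.1 / (9660 + 521.1) = 14.9 × 521.1/10180 = 0.763 V.
(Unloaded it would have been 0.816 V.)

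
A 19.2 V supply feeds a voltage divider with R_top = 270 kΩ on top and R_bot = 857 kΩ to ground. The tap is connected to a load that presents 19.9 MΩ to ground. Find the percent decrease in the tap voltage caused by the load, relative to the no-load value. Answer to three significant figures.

The divider's output (Thévenin) resistance is R_top‖R_bot = 205.3 kΩ.
Fractional drop under load = R_th/(R_th + R_L) = 205.3 / (205.3 + 19900) = 0.01021.
So the output falls by 1.02 %.

1.02 %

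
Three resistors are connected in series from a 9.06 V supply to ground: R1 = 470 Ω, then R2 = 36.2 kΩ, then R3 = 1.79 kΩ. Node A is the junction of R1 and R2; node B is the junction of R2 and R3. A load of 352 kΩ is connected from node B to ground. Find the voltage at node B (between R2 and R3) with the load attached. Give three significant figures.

V ≈ 0.420 V

At node B, R3 is in parallel with the load: R3‖R_L = 1781 Ω.
Below node A the resistance is R2 + (R3‖R_L) = 37980 Ω, so V_A = 9.06 × 37980/38450 = 8.949 V.
Then V_B = V_A × (R3‖R_L)/(R2 + R3‖R_L) = 8.949 × 1781/37980 = 0.420 V.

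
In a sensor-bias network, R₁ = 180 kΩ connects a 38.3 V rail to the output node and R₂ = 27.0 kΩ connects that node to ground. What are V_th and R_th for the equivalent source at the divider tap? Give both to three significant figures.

V_th is the open-circuit tap voltage: 38.3 × 27.0/(180 + 27.0) = 5.00 V.
With the supply zeroed, R₁ and R₂ appear in parallel from the tap: R_th = R₁‖R₂ = (180 × 27.0)/207.0 = 23.5 kΩ.

V_th = 5.00 V, R_th = 23.5 kΩ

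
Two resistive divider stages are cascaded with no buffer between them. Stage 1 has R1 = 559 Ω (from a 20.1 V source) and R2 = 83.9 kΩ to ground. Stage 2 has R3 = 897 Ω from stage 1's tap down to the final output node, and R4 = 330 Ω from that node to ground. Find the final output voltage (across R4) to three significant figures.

Stage 2 presents R3+R4 = 1227 Ω as a load on stage 1's tap.
Stage 1's lower leg becomes R2‖(R3+R4) = 1209 Ω, so V_mid = 20.1 × 1209/1768 = 13.75 V.
Stage 2 is itself unloaded: V_out = V_mid × R4/(R3+R4) = 13.75 × 330/1227 = 3.70 V.

V_out ≈ 3.70 V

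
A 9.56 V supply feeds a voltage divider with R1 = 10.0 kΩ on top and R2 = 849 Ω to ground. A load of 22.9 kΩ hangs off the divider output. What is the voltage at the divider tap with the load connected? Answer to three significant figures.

The load sits in parallel with R2: R2‖R_L = (849 × 22900) / (849 + 22900) = 818.6 Ω.
V_out = 9.56 × 818.6 / (10000 + 818.6) = 9.56 × 818.6/10820 = 0.723 V.
(Unloaded it would have been 0.748 V.)

V_out ≈ 0.723 V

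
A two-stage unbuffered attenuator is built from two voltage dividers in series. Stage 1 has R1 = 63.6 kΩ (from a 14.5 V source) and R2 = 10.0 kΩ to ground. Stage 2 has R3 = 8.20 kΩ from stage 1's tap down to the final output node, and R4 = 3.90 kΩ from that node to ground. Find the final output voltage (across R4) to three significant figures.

Stage 2 presents R3+R4 = 12.10 kΩ as a load on stage 1's tap.
Stage 1's lower leg becomes R2‖(R3+R4) = 5.475 kΩ, so V_mid = 14.5 × 5.475/69.08 = 1.149 V.
Stage 2 is itself unloaded: V_out = V_mid × R4/(R3+R4) = 1.149 × 3.90/12.10 = 0.370 V.

V_out ≈ 0.370 V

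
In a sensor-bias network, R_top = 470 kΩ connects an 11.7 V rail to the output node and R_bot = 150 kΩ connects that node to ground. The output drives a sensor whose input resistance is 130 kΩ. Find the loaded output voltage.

The load sits in parallel with R_bot: R_bot‖R_L = (150 × 130) / (150 + 130) = 69.64 kΩ.
V_out = 11.7 × 69.64 / (470 + 69.64) = 11.7 × 69.64/539.6 = 1.51 V.

V_out ≈ 1.51 V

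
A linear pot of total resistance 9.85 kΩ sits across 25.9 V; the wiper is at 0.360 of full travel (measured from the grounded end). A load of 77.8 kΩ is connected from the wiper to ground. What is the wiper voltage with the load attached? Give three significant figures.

V ≈ 9.06 V

The wiper splits the pot into (1−α)R = 6.304 kΩ above and αR = 3.546 kΩ below.
Lower section ‖ load = 3.391 kΩ.
V_wiper = 25.9 × 3.391/(6.304 + 3.391) = 9.06 V.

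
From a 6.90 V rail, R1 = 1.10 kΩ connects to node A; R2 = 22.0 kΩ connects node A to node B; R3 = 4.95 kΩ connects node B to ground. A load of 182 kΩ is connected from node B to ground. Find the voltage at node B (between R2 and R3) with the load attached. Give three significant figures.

V ≈ 1.19 V

At node B, R3 is in parallel with the load: R3‖R_L = 4.819 kΩ.
Below node A the resistance is R2 + (R3‖R_L) = 26.82 kΩ, so V_A = 6.90 × 26.82/27.92 = 6.628 V.
Then V_B = V_A × (R3‖R_L)/(R2 + R3‖R_L) = 6.628 × 4.819/26.82 = 1.19 V.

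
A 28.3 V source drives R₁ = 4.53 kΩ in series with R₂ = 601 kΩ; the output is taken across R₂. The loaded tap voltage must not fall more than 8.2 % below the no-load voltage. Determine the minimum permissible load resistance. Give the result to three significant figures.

R_L(min) ≈ 50.3 kΩ

Output resistance R_th = R₁‖R₂ = (4.53 × 601)/605.5 = 4.496 kΩ.
The fractional drop is R_th/(R_th + R_L); requiring this ≤ 0.0820 gives R_L ≥ R_th(1/0.0820 − 1) = 4.496 × 11.20 = 50.3 kΩ.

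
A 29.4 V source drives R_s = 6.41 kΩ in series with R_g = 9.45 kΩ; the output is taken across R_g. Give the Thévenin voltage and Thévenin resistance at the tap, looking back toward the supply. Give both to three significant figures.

V_th = 17.5 V, R_th = 3.82 kΩ

V_th is the open-circuit tap voltage: 29.4 × 9.45/(6.41 + 9.45) = 17.5 V.
With the supply zeroed, R_s and R_g appear in parallel from the tap: R_th = R_s‖R_g = (6.41 × 9.45)/15.86 = 3.82 kΩ.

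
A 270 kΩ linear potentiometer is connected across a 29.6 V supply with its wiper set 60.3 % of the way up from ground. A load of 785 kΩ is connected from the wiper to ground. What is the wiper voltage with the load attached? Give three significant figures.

The wiper splits the pot into (1−α)R = 107.2 kΩ above and αR = 162.8 kΩ below.
Lower section ‖ load = 134.8 kΩ.
V_wiper = 29.6 × 134.8/(107.2 + 134.8) = 16.5 V.

V ≈ 16.5 V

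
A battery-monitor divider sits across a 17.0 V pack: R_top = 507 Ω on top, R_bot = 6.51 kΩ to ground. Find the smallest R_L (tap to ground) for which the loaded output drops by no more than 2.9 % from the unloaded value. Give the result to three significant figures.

Output resistance R_th = R_top‖R_bot = (507 × 6510)/7017 = 470.4 Ω.
The fractional drop is R_th/(R_th + R_L); requiring this ≤ 0.0290 gives R_L ≥ R_th(1/0.0290 − 1) = 470.4 × 33.48 = 15.7 kΩ.

R_L(min) ≈ 15.7 kΩ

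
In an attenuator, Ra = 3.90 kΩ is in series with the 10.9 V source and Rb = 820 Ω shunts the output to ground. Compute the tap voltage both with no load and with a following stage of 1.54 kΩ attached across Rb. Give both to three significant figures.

Open-circuit: V = 10.9 × 820/(3900 + 820) = 1.89 V.
With the load, Rb becomes Rb‖R_L = 535.1 Ω, so V = 10.9 × 535.1/4435 = 1.32 V.

Unloaded: 1.89 V; loaded: 1.32 V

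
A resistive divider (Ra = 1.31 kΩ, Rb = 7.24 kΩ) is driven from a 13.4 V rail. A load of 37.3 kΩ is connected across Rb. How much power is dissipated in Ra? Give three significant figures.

P ≈ 4.33 mW

Total resistance from the source is Ra + (Rb‖R_L) = 7.373 kΩ, so I = 13.4/7.373 kΩ = 1.817 mA.
P = I²·Ra = (1.817 mA)² × 1.31 kΩ = 4.33 mW.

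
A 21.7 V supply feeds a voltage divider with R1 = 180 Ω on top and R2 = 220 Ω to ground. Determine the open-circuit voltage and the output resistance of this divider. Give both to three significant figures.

V_th is the open-circuit tap voltage: 21.7 × 220/(180 + 220) = 11.9 V.
With the supply zeroed, R1 and R2 appear in parallel from the tap: R_th = R1‖R2 = (180 × 220)/400.0 = 99.0 Ω.

V_th = 11.9 V, R_th = 99.0 Ω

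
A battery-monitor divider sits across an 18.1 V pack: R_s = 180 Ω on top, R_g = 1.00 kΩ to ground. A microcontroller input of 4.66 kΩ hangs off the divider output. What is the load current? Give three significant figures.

R_g‖R_L = 823.3 Ω; V_out = 18.1 × 823.3/1003 = 14.85 V.
I_L = V_out / R_L = 14.85 / 4.66 kΩ = 3.19 mA.

I_L ≈ 3.19 mA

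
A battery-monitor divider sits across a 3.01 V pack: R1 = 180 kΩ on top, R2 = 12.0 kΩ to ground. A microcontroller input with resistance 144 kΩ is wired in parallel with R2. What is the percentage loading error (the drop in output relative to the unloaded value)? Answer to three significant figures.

7.25 %

The divider's output (Thévenin) resistance is R1‖R2 = 11.25 kΩ.
Fractional drop under load = R_th/(R_th + R_L) = 11.25 / (11.25 + 144) = 0.07246.
So the output falls by 7.25 %.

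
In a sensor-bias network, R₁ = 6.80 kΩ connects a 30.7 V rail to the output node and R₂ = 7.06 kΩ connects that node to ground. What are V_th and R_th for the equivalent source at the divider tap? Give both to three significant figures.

V_th = 15.6 V, R_th = 3.46 kΩ

V_th is the open-circuit tap voltage: 30.7 × 7.06/(6.80 + 7.06) = 15.6 V.
With the supply zeroed, R₁ and R₂ appear in parallel from the tap: R_th = R₁‖R₂ = (6.80 × 7.06)/13.86 = 3.46 kΩ.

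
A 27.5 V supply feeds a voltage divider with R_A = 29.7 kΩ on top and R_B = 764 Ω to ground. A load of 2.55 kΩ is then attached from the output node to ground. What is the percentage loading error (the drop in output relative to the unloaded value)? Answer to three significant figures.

22.6 %

The divider's output (Thévenin) resistance is R_A‖R_B = 744.8 Ω.
Fractional drop under load = R_th/(R_th + R_L) = 744.8 / (744.8 + 2550) = 0.2261.
So the output falls by 22.6 %.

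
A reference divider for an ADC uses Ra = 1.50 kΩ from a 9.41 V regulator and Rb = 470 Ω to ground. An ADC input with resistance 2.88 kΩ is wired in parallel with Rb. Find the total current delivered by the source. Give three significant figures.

I ≈ 4.94 mA

Rb‖R_L = 404.1 Ω, so the source sees Ra + Rb‖R_L = 1904 Ω.
I = 9.41 V / 1904 Ω = 4.94 mA.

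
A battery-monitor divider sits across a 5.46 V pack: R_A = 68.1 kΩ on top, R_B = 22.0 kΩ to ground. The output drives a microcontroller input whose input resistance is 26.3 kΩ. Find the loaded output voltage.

V_out ≈ 0.817 V

The load sits in parallel with R_B: R_B‖R_L = (22.0 × 26.3) / (22.0 + 26.3) = 11.98 kΩ.
V_out = 5.46 × 11.98 / (68.1 + 11.98) = 5.46 × 11.98/80.08 = 0.817 V.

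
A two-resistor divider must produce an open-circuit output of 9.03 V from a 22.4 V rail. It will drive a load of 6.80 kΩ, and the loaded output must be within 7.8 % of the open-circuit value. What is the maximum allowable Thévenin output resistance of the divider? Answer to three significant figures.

Loading drop = R_th/(R_th + R_L) ≤ 0.0780, so R_th ≤ R_L · ε/(1−ε) = 6.80 kΩ × 0.0780/0.9220 = 575 Ω.

R_th ≤ 575 Ω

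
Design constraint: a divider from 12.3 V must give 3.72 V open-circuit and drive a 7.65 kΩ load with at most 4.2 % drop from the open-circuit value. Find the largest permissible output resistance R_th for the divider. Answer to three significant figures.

R_th ≤ 335 Ω

Loading drop = R_th/(R_th + R_L) ≤ 0.0420, so R_th ≤ R_L · ε/(1−ε) = 7.65 kΩ × 0.0420/0.9580 = 335 Ω.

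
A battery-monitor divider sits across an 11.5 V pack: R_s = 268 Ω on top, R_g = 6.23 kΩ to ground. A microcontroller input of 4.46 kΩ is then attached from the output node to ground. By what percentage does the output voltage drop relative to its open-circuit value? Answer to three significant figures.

The divider's output (Thévenin) resistance is R_s‖R_g = 256.9 Ω.
Fractional drop under load = R_th/(R_th + R_L) = 256.9 / (256.9 + 4460) = 0.05447.
So the output falls by 5.45 %.

5.45 %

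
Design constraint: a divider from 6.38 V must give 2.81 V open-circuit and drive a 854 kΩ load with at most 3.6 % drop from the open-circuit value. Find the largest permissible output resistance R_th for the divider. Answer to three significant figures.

R_th ≤ 31.9 kΩ

Loading drop = R_th/(R_th + R_L) ≤ 0.0360, so R_th ≤ R_L · ε/(1−ε) = 854 kΩ × 0.0360/0.9640 = 31.9 kΩ.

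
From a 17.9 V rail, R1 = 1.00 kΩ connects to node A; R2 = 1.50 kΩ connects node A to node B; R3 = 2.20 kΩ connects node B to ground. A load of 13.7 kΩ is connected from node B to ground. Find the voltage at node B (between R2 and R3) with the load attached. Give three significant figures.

At node B, R3 is in parallel with the load: R3‖R_L = 1.896 kΩ.
Below node A the resistance is R2 + (R3‖R_L) = 3.396 kΩ, so V_A = 17.9 × 3.396/4.396 = 13.83 V.
Then V_B = V_A × (R3‖R_L)/(R2 + R3‖R_L) = 13.83 × 1.896/3.396 = 7.72 V.

V ≈ 7.72 V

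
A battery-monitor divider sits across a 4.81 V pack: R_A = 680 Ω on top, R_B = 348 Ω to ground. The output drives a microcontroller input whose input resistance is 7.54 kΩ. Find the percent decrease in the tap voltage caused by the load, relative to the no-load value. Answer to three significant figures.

The divider's output (Thévenin) resistance is R_A‖R_B = 230.2 Ω.
Fractional drop under load = R_th/(R_th + R_L) = 230.2 / (230.2 + 7540) = 0.02963.
So the output falls by 2.96 %.

2.96 %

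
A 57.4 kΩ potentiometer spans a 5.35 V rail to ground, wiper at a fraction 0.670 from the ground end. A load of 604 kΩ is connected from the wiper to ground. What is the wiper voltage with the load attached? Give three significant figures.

V ≈ 3.51 V

The wiper splits the pot into (1−α)R = 18.94 kΩ above and αR = 38.46 kΩ below.
Lower section ‖ load = 36.16 kΩ.
V_wiper = 5.35 × 36.16/(18.94 + 36.16) = 3.51 V.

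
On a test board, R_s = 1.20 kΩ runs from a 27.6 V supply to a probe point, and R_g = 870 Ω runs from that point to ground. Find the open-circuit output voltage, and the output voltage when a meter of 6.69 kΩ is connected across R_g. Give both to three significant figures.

Unloaded: 11.6 V; loaded: 10.8 V

Open-circuit: V = 27.6 × 870/(1200 + 870) = 11.6 V.
With the load, R_g becomes R_g‖R_L = 769.9 Ω, so V = 27.6 × 769.9/1970 = 10.8 V.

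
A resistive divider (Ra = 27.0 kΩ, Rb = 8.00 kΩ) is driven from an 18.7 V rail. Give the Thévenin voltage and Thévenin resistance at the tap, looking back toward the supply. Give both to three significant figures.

V_th is the open-circuit tap voltage: 18.7 × 8.00/(27.0 + 8.00) = 4.27 V.
With the supply zeroed, Ra and Rb appear in parallel from the tap: R_th = Ra‖Rb = (27.0 × 8.00)/35.00 = 6.17 kΩ.

V_th = 4.27 V, R_th = 6.17 kΩ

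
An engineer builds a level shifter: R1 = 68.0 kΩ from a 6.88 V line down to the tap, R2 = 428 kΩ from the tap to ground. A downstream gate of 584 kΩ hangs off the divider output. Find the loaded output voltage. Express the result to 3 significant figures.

The load sits in parallel with R2: R2‖R_L = (428 × 584) / (428 + 584) = 247.0 kΩ.
V_out = 6.88 × 247.0 / (68.0 + 247.0) = 6.88 × 247.0/315.0 = 5.39 V.

V_out ≈ 5.39 V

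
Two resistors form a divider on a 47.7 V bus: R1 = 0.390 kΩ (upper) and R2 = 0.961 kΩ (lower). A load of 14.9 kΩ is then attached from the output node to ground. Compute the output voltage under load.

V_out ≈ 33.3 V

The load sits in parallel with R2: R2‖R_L = (961 × 14900) / (961 + 14900) = 902.8 Ω.
V_out = 47.7 × 902.8 / (390 + 902.8) = 47.7 × 902.8/1293 = 33.3 V.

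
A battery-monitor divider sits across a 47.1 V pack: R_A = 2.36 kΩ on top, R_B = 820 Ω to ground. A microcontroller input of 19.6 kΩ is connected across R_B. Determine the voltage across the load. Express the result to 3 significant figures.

V_out ≈ 11.8 V

The load sits in parallel with R_B: R_B‖R_L = (820 × 19600) / (820 + 19600) = 787.1 Ω.
V_out = 47.1 × 787.1 / (2360 + 787.1) = 47.1 × 787.1/3147 = 11.8 V.
(Unloaded it would have been 12.1 V.)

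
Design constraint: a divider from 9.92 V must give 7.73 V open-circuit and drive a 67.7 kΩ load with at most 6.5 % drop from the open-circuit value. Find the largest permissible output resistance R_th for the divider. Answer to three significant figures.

R_th ≤ 4.71 kΩ

Loading drop = R_th/(R_th + R_L) ≤ 0.0650, so R_th ≤ R_L · ε/(1−ε) = 67.7 kΩ × 0.0650/0.9350 = 4.71 kΩ.
(Any R1, R2 with R2/(R1+R2) = 0.779 and R1‖R2 ≤ 4.71 kΩ will meet the spec.)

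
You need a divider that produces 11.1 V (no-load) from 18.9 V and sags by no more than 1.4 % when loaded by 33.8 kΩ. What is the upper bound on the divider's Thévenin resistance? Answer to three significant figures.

R_th ≤ 480 Ω

Loading drop = R_th/(R_th + R_L) ≤ 0.0140, so R_th ≤ R_L · ε/(1−ε) = 33.8 kΩ × 0.0140/0.9860 = 480 Ω.
(Any R1, R2 with R2/(R1+R2) = 0.587 and R1‖R2 ≤ 480 Ω will meet the spec.)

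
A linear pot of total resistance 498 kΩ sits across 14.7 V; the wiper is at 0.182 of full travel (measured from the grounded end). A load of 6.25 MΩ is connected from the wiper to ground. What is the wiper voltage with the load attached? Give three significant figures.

V ≈ 2.64 V

The wiper splits the pot into (1−α)R = 407.4 kΩ above and αR = 90.64 kΩ below.
Lower section ‖ load = 89.34 kΩ.
V_wiper = 14.7 × 89.34/(407.4 + 89.34) = 2.64 V.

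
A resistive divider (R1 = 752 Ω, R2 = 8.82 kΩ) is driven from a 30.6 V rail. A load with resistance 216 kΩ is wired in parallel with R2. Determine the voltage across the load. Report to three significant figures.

The load sits in parallel with R2: R2‖R_L = (8820 × 216000) / (8820 + 216000) = 8474 Ω.
V_out = 30.6 × 8474 / (752 + 8474) = 30.6 × 8474/9226 = 28.1 V.

V_out ≈ 28.1 V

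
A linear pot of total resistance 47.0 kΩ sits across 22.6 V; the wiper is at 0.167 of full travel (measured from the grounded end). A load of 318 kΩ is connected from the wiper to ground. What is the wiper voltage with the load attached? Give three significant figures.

The wiper splits the pot into (1−α)R = 39.15 kΩ above and αR = 7.849 kΩ below.
Lower section ‖ load = 7.660 kΩ.
V_wiper = 22.6 × 7.660/(39.15 + 7.660) = 3.70 V.

V ≈ 3.70 V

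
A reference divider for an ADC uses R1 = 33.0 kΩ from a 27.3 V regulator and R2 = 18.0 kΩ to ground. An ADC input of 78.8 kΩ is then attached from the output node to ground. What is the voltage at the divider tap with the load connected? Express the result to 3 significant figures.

V_out ≈ 8.39 V

The load sits in parallel with R2: R2‖R_L = (18.0 × 78.8) / (18.0 + 78.8) = 14.65 kΩ.
V_out = 27.3 × 14.65 / (33.0 + 14.65) = 27.3 × 14.65/47.65 = 8.39 V.
(Unloaded it would have been 9.64 V.)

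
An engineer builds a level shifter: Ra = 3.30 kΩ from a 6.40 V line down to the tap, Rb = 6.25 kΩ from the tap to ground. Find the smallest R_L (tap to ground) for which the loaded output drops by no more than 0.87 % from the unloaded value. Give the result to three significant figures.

Output resistance R_th = Ra‖Rb = (3.30 × 6.25)/9.550 = 2.160 kΩ.
The fractional drop is R_th/(R_th + R_L); requiring this ≤ 0.00870 gives R_L ≥ R_th(1/0.00870 − 1) = 2.160 × 113.9 = 246 kΩ.

R_L(min) ≈ 246 kΩ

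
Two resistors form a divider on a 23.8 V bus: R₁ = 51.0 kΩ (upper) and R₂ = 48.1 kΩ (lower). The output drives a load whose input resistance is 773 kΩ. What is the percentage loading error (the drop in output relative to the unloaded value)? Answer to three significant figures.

3.10 %

The divider's output (Thévenin) resistance is R₁‖R₂ = 24.75 kΩ.
Fractional drop under load = R_th/(R_th + R_L) = 24.75 / (24.75 + 773) = 0.03103.
So the output falls by 3.10 %.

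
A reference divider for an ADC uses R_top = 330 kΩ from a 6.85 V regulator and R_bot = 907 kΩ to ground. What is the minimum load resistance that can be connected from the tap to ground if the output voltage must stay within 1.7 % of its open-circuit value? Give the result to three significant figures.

R_L(min) ≈ 14.0 MΩ

Output resistance R_th = R_top‖R_bot = (330 × 907)/1237 = 242.0 kΩ.
The fractional drop is R_th/(R_th + R_L); requiring this ≤ 0.0170 gives R_L ≥ R_th(1/0.0170 − 1) = 242.0 × 57.82 = 14.0 MΩ.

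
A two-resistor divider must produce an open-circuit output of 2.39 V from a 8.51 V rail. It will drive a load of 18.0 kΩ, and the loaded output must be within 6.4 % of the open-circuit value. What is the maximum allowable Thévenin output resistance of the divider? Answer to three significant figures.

R_th ≤ 1.23 kΩ

Loading drop = R_th/(R_th + R_L) ≤ 0.0640, so R_th ≤ R_L · ε/(1−ε) = 18.0 kΩ × 0.0640/0.9360 = 1.23 kΩ.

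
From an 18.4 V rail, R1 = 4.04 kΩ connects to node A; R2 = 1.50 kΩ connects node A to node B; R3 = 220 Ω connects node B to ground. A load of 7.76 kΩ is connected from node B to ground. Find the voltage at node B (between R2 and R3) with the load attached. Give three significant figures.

At node B, R3 is in parallel with the load: R3‖R_L = 213.9 Ω.
Below node A the resistance is R2 + (R3‖R_L) = 1714 Ω, so V_A = 18.4 × 1714/5754 = 5.481 V.
Then V_B = V_A × (R3‖R_L)/(R2 + R3‖R_L) = 5.481 × 213.9/1714 = 0.684 V.

V ≈ 0.684 V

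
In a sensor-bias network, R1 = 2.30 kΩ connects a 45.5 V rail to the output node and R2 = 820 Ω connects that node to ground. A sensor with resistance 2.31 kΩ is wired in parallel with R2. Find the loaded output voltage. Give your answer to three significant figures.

The load sits in parallel with R2: R2‖R_L = (820 × 2310) / (820 + 2310) = 605.2 Ω.
V_out = 45.5 × 605.2 / (2300 + 605.2) = 45.5 × 605.2/2905 = 9.48 V.

V_out ≈ 9.48 V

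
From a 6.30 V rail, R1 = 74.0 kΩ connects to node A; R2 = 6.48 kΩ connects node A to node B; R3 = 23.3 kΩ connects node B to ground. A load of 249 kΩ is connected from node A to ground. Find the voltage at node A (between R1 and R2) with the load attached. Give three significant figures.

V ≈ 1.67 V

Below node A the series string R2+R3 = 29.78 kΩ sits in parallel with the 249 kΩ load: 26.60 kΩ.
V_A = 6.30 × 26.60/(74.0 + 26.60) = 1.67 V.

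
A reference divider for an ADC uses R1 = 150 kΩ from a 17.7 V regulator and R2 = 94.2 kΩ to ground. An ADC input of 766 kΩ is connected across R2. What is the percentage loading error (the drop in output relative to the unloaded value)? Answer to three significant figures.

The divider's output (Thévenin) resistance is R1‖R2 = 57.86 kΩ.
Fractional drop under load = R_th/(R_th + R_L) = 57.86 / (57.86 + 766) = 0.07023.
So the output falls by 7.02 %.

7.02 %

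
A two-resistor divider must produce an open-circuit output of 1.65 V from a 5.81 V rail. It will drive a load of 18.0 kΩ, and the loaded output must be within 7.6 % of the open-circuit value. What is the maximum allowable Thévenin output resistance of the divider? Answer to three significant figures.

R_th ≤ 1.48 kΩ

Loading drop = R_th/(R_th + R_L) ≤ 0.0760, so R_th ≤ R_L · ε/(1−ε) = 18.0 kΩ × 0.0760/0.9240 = 1.48 kΩ.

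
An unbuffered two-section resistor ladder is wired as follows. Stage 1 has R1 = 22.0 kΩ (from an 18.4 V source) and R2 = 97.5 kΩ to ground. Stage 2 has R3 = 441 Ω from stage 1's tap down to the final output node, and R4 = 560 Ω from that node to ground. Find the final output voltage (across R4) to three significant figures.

Stage 2 presents R3+R4 = 1001 Ω as a load on stage 1's tap.
Stage 1's lower leg becomes R2‖(R3+R4) = 990.8 Ω, so V_mid = 18.4 × 990.8/22990 = 0.7930 V.
Stage 2 is itself unloaded: V_out = V_mid × R4/(R3+R4) = 0.7930 × 560/1001 = 0.444 V.

V_out ≈ 0.444 V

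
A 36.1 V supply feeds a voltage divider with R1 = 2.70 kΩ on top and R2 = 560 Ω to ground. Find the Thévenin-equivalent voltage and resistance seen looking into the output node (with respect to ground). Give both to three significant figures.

V_th = 6.20 V, R_th = 464 Ω

V_th is the open-circuit tap voltage: 36.1 × 560/(2700 + 560) = 6.20 V.
With the supply zeroed, R1 and R2 appear in parallel from the tap: R_th = R1‖R2 = (2700 × 560)/3260 = 464 Ω.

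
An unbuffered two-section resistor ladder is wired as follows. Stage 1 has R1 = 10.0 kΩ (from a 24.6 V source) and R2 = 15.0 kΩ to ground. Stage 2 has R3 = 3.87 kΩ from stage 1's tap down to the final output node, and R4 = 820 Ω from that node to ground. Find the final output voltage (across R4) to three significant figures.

Stage 2 presents R3+R4 = 4690 Ω as a load on stage 1's tap.
Stage 1's lower leg becomes R2‖(R3+R4) = 3573 Ω, so V_mid = 24.6 × 3573/13570 = 6.476 V.
Stage 2 is itself unloaded: V_out = V_mid × R4/(R3+R4) = 6.476 × 820/4690 = 1.13 V.

V_out ≈ 1.13 V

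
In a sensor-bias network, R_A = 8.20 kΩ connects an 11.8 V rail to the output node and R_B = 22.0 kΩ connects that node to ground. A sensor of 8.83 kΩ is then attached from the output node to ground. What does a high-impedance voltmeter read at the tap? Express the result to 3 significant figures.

V_out ≈ 5.13 V

The load sits in parallel with R_B: R_B‖R_L = (22.0 × 8.83) / (22.0 + 8.83) = 6.301 kΩ.
V_out = 11.8 × 6.301 / (8.20 + 6.301) = 11.8 × 6.301/14.50 = 5.13 V.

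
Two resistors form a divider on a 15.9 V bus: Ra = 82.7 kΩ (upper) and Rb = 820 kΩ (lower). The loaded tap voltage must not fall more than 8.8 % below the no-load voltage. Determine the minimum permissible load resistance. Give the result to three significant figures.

Output resistance R_th = Ra‖Rb = (82.7 × 820)/902.7 = 75.12 kΩ.
The fractional drop is R_th/(R_th + R_L); requiring this ≤ 0.0880 gives R_L ≥ R_th(1/0.0880 − 1) = 75.12 × 10.36 = 779 kΩ.

R_L(min) ≈ 779 kΩ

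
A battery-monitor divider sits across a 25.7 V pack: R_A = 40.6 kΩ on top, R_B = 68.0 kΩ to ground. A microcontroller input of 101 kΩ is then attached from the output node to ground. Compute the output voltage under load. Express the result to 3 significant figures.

V_out ≈ 12.9 V

The load sits in parallel with R_B: R_B‖R_L = (68.0 × 101) / (68.0 + 101) = 40.64 kΩ.
V_out = 25.7 × 40.64 / (40.6 + 40.64) = 25.7 × 40.64/81.24 = 12.9 V.
(Unloaded it would have been 16.1 V.)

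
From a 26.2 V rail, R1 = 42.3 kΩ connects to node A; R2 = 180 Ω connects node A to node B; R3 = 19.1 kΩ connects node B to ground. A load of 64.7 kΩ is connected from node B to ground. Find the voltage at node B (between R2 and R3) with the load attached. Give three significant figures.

At node B, R3 is in parallel with the load: R3‖R_L = 14750 Ω.
Below node A the resistance is R2 + (R3‖R_L) = 14930 Ω, so V_A = 26.2 × 14930/57230 = 6.834 V.
Then V_B = V_A × (R3‖R_L)/(R2 + R3‖R_L) = 6.834 × 14750/14930 = 6.75 V.

V ≈ 6.75 V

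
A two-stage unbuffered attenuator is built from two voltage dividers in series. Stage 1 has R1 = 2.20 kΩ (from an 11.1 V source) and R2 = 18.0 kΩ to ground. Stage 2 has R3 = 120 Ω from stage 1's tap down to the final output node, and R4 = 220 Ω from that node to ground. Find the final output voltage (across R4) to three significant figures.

Stage 2 presents R3+R4 = 340.0 Ω as a load on stage 1's tap.
Stage 1's lower leg becomes R2‖(R3+R4) = 333.7 Ω, so V_mid = 11.1 × 333.7/2534 = 1.462 V.
Stage 2 is itself unloaded: V_out = V_mid × R4/(R3+R4) = 1.462 × 220/340.0 = 0.946 V.

V_out ≈ 0.946 V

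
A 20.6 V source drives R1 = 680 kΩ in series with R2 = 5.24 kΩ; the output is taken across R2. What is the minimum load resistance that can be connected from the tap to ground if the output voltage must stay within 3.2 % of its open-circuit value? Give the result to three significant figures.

Output resistance R_th = R1‖R2 = (680 × 5.24)/685.2 = 5.200 kΩ.
The fractional drop is R_th/(R_th + R_L); requiring this ≤ 0.0320 gives R_L ≥ R_th(1/0.0320 − 1) = 5.200 × 30.25 = 157 kΩ.

R_L(min) ≈ 157 kΩ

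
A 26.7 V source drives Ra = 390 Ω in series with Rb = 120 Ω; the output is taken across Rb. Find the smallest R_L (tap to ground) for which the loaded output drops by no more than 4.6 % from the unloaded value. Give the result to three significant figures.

Output resistance R_th = Ra‖Rb = (390 × 120)/510.0 = 91.76 Ω.
The fractional drop is R_th/(R_th + R_L); requiring this ≤ 0.0460 gives R_L ≥ R_th(1/0.0460 − 1) = 91.76 × 20.74 = 1.90 kΩ.

R_L(min) ≈ 1.90 kΩ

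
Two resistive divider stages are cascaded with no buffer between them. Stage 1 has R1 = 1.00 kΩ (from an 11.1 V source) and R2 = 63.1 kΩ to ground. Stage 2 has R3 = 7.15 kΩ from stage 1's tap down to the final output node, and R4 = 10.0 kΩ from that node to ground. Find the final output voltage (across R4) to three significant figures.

V_out ≈ 6.03 V

Stage 2 presents R3+R4 = 17.15 kΩ as a load on stage 1's tap.
Stage 1's lower leg becomes R2‖(R3+R4) = 13.48 kΩ, so V_mid = 11.1 × 13.48/14.48 = 10.33 V.
Stage 2 is itself unloaded: V_out = V_mid × R4/(R3+R4) = 10.33 × 10.0/17.15 = 6.03 V.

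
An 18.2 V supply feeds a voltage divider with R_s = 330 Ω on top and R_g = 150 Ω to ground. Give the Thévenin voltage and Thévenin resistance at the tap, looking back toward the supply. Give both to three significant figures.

V_th = 5.69 V, R_th = 103 Ω

V_th is the open-circuit tap voltage: 18.2 × 150/(330 + 150) = 5.69 V.
With the supply zeroed, R_s and R_g appear in parallel from the tap: R_th = R_s‖R_g = (330 × 150)/480.0 = 103 Ω.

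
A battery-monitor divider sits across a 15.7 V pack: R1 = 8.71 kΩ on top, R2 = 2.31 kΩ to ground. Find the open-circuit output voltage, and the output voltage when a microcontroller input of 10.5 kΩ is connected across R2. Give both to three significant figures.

Open-circuit: V = 15.7 × 2.31/(8.71 + 2.31) = 3.29 V.
With the load, R2 becomes R2‖R_L = 1.893 kΩ, so V = 15.7 × 1.893/10.60 = 2.80 V.

Unloaded: 3.29 V; loaded: 2.80 V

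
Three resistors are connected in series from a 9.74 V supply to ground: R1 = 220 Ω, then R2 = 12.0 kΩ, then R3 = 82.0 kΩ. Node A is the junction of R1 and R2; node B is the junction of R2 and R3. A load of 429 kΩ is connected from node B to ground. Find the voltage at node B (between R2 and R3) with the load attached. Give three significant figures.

At node B, R3 is in parallel with the load: R3‖R_L = 68840 Ω.
Below node A the resistance is R2 + (R3‖R_L) = 80840 Ω, so V_A = 9.74 × 80840/81060 = 9.714 V.
Then V_B = V_A × (R3‖R_L)/(R2 + R3‖R_L) = 9.714 × 68840/80840 = 8.27 V.

V ≈ 8.27 V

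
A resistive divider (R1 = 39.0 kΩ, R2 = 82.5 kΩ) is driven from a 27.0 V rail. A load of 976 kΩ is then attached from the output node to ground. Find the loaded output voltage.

V_out ≈ 17.8 V

The load sits in parallel with R2: R2‖R_L = (82.5 × 976) / (82.5 + 976) = 76.07 kΩ.
V_out = 27.0 × 76.07 / (39.0 + 76.07) = 27.0 × 76.07/115.1 = 17.8 V.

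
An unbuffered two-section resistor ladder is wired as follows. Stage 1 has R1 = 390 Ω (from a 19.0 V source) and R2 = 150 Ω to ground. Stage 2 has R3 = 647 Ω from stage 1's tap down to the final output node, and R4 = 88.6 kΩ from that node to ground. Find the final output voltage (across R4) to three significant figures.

V_out ≈ 5.23 V

Stage 2 presents R3+R4 = 89250 Ω as a load on stage 1's tap.
Stage 1's lower leg becomes R2‖(R3+R4) = 149.7 Ω, so V_mid = 19.0 × 149.7/539.7 = 5.271 V.
Stage 2 is itself unloaded: V_out = V_mid × R4/(R3+R4) = 5.271 × 88600/89250 = 5.23 V.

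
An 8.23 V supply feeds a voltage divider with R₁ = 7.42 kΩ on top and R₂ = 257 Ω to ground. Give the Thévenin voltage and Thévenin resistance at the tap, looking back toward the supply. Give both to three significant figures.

V_th = 0.276 V, R_th = 248 Ω

V_th is the open-circuit tap voltage: 8.23 × 257/(7420 + 257) = 0.276 V.
With the supply zeroed, R₁ and R₂ appear in parallel from the tap: R_th = R₁‖R₂ = (7420 × 257)/7677 = 248 Ω.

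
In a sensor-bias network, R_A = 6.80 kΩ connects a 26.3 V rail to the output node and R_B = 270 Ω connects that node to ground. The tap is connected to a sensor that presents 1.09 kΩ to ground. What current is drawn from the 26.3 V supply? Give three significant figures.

I ≈ 3.75 mA

R_B‖R_L = 216.4 Ω, so the source sees R_A + R_B‖R_L = 7016 Ω.
I = 26.3 V / 7016 Ω = 3.75 mA.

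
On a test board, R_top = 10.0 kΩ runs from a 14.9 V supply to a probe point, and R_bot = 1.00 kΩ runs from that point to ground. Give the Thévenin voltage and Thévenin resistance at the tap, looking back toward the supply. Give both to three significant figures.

V_th is the open-circuit tap voltage: 14.9 × 1.00/(10.0 + 1.00) = 1.35 V.
With the supply zeroed, R_top and R_bot appear in parallel from the tap: R_th = R_top‖R_bot = (10.0 × 1.00)/11.00 = 909 Ω.

V_th = 1.35 V, R_th = 909 Ω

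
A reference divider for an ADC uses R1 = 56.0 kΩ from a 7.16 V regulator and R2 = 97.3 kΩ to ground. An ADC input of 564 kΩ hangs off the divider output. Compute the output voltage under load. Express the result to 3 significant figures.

V_out ≈ 4.28 V

The load sits in parallel with R2: R2‖R_L = (97.3 × 564) / (97.3 + 564) = 82.98 kΩ.
V_out = 7.16 × 82.98 / (56.0 + 82.98) = 7.16 × 82.98/139.0 = 4.28 V.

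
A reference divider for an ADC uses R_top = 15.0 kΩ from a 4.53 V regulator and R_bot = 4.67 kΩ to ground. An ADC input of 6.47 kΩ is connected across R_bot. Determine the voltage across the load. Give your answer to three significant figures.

V_out ≈ 0.694 V

The load sits in parallel with R_bot: R_bot‖R_L = (4.67 × 6.47) / (4.67 + 6.47) = 2.712 kΩ.
V_out = 4.53 × 2.712 / (15.0 + 2.712) = 4.53 × 2.712/17.71 = 0.694 V.
(Unloaded it would have been 1.08 V.)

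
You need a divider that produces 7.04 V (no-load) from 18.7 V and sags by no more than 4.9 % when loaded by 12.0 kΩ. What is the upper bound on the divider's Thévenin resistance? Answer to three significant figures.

R_th ≤ 618 Ω

Loading drop = R_th/(R_th + R_L) ≤ 0.0490, so R_th ≤ R_L · ε/(1−ε) = 12.0 kΩ × 0.0490/0.9510 = 618 Ω.
(Any R1, R2 with R2/(R1+R2) = 0.376 and R1‖R2 ≤ 618 Ω will meet the spec.)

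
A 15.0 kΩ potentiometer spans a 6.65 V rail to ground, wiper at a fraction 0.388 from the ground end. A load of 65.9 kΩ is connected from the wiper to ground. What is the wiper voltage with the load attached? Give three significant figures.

The wiper splits the pot into (1−α)R = 9.180 kΩ above and αR = 5.820 kΩ below.
Lower section ‖ load = 5.348 kΩ.
V_wiper = 6.65 × 5.348/(9.180 + 5.348) = 2.45 V.

V ≈ 2.45 V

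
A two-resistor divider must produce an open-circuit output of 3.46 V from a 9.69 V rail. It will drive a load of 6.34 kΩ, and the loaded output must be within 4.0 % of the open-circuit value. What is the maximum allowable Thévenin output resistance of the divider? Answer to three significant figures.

R_th ≤ 264 Ω

Loading drop = R_th/(R_th + R_L) ≤ 0.0400, so R_th ≤ R_L · ε/(1−ε) = 6.34 kΩ × 0.0400/0.9600 = 264 Ω.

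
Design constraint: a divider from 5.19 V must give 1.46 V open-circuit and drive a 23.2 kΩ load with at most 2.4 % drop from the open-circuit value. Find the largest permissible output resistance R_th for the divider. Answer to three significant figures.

R_th ≤ 570 Ω

Loading drop = R_th/(R_th + R_L) ≤ 0.0240, so R_th ≤ R_L · ε/(1−ε) = 23.2 kΩ × 0.0240/0.9760 = 570 Ω.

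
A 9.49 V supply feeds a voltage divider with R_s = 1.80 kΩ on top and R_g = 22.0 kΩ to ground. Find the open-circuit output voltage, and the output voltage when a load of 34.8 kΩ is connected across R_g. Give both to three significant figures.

Open-circuit: V = 9.49 × 22.0/(1.80 + 22.0) = 8.77 V.
With the load, R_g becomes R_g‖R_L = 13.48 kΩ, so V = 9.49 × 13.48/15.28 = 8.37 V.

Unloaded: 8.77 V; loaded: 8.37 V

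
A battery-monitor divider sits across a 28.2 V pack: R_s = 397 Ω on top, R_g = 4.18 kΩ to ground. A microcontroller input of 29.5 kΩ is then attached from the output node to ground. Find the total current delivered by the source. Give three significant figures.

R_g‖R_L = 3661 Ω, so the source sees R_s + R_g‖R_L = 4058 Ω.
I = 28.2 V / 4058 Ω = 6.95 mA.

I ≈ 6.95 mA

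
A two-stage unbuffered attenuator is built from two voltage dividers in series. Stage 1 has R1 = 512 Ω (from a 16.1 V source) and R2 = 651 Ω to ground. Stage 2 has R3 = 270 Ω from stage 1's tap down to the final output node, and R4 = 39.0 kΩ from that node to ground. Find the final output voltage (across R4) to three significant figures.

V_out ≈ 8.89 V

Stage 2 presents R3+R4 = 39270 Ω as a load on stage 1's tap.
Stage 1's lower leg becomes R2‖(R3+R4) = 640.4 Ω, so V_mid = 16.1 × 640.4/1152 = 8.947 V.
Stage 2 is itself unloaded: V_out = V_mid × R4/(R3+R4) = 8.947 × 39000/39270 = 8.89 V.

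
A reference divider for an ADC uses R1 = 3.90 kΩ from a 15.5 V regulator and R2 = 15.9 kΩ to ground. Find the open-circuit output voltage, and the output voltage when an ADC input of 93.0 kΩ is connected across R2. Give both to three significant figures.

Open-circuit: V = 15.5 × 15.9/(3.90 + 15.9) = 12.4 V.
With the load, R2 becomes R2‖R_L = 13.58 kΩ, so V = 15.5 × 13.58/17.48 = 12.0 V.

Unloaded: 12.4 V; loaded: 12.0 V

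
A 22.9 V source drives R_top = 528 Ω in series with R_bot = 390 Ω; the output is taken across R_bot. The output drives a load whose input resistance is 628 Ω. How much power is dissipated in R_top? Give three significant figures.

P ≈ 469 mW

Total resistance from the source is R_top + (R_bot‖R_L) = 768.6 Ω, so I = 22.9/768.6 Ω = 29.79 mA.
P = I²·R_top = (29.79 mA)² × 528 Ω = 469 mW.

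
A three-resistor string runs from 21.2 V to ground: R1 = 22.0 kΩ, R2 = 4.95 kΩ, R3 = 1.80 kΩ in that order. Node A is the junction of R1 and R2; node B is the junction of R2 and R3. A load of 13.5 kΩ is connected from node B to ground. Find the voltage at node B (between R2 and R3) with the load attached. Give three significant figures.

At node B, R3 is in parallel with the load: R3‖R_L = 1.588 kΩ.
Below node A the resistance is R2 + (R3‖R_L) = 6.538 kΩ, so V_A = 21.2 × 6.538/28.54 = 4.857 V.
Then V_B = V_A × (R3‖R_L)/(R2 + R3‖R_L) = 4.857 × 1.588/6.538 = 1.18 V.

V ≈ 1.18 V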